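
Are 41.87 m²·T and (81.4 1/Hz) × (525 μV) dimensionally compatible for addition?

Yes

Expand each in SI base units:
  41.87 m²·T:  T·m² = Wb·m⁻²·m² = kg·m²·s⁻²·A⁻¹
  (81.4 1/Hz) × (525 μV):  [s] · [kg·m²·s⁻³·A⁻¹] = kg·m²·s⁻²·A⁻¹
Both are kg·m²·s⁻²·A⁻¹, so they have the same dimensions and can be added.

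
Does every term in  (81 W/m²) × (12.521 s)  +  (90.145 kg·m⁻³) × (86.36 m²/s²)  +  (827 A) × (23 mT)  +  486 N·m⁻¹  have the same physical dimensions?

Dimensions:
  (81 W/m²) × (12.521 s):  [kg·s⁻³] · [s] = kg·s⁻²
  (90.145 kg·m⁻³) × (86.36 m²/s²):  [kg·m⁻³] · [m²·s⁻²] = kg·m⁻¹·s⁻²
  (827 A) × (23 mT):  [A] · [kg·s⁻²·A⁻¹] = kg·s⁻²
  486 N·m⁻¹:  N·m⁻¹ = kg·m·s⁻²·m⁻¹ = kg·s⁻²
The terms do not share a single dimension (kg·m⁻¹·s⁻² vs kg·s⁻²).

No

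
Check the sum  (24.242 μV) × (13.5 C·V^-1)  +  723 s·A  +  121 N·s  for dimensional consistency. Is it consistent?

Work out the base dimensions of each:
  (24.242 μV) × (13.5 C·V^-1):  [kg·m²·s⁻³·A⁻¹] · [kg⁻¹·m⁻²·s⁴·A²] = s·A
  723 s·A:  s·A
  121 N·s:  N·s = kg·m·s⁻²·s = kg·m·s⁻¹
The terms do not share a single dimension (kg·m·s⁻¹ vs s·A).

No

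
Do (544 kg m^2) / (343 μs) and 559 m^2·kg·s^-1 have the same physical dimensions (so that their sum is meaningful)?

Dimensions:
  (544 kg m^2) / (343 μs):  [kg·m²] / [s] = kg·m²·s⁻¹
  559 m^2·kg·s^-1:  kg·m²·s⁻¹
Both are kg·m²·s⁻¹, so they have the same dimensions and can be added.

Yes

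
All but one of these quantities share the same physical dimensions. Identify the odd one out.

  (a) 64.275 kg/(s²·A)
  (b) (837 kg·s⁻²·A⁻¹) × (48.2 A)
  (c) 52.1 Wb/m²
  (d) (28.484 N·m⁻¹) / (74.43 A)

(b)

Dimensions:
  (a) kg·s⁻²·A⁻¹
  (b) [kg·s⁻²·A⁻¹] · [A] = kg·s⁻²
  (c) Wb·m⁻² = V·s·m⁻² = kg·s⁻²·A⁻¹
  (d) [kg·s⁻²] / [A] = kg·s⁻²·A⁻¹
All reduce to kg·s⁻²·A⁻¹ except (b), which is kg·s⁻².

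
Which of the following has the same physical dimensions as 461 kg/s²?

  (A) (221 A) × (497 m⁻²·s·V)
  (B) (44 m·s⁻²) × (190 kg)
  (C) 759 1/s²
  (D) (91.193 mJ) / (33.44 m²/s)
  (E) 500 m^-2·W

(A)

Reference: kg·s⁻².
Each option:
  (A) [A] · [kg·s⁻²·A⁻¹] = kg·s⁻²  ← same
  (B) [m·s⁻²] · [kg] = kg·m·s⁻²
  (C) s⁻²
  (D) [kg·m²·s⁻²] / [m²·s⁻¹] = kg·s⁻¹
  (E) W·m⁻² = J·s⁻¹·m⁻² = kg·s⁻³
Only (A) matches kg·s⁻².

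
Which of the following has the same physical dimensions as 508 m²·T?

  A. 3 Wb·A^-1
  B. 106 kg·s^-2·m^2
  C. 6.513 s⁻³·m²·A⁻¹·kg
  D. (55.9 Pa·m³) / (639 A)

Reference: T·m² = Wb·m⁻²·m² = kg·m²·s⁻²·A⁻¹.
Each option:
  A. Wb·A⁻¹ = V·s·A⁻¹ = kg·m²·s⁻²·A⁻²
  B. kg·m²·s⁻²
  C. kg·m²·s⁻³·A⁻¹
  D. [kg·m²·s⁻²] / [A] = kg·m²·s⁻²·A⁻¹  ← same
Only D. matches kg·m²·s⁻²·A⁻¹.

D.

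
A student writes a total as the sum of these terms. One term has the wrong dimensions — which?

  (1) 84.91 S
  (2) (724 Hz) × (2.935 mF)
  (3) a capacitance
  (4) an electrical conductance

Reduce each to base SI dimensions:
  (1) S = Ω⁻¹ = kg⁻¹·m⁻²·s³·A²
  (2) [s⁻¹] · [kg⁻¹·m⁻²·s⁴·A²] = kg⁻¹·m⁻²·s³·A²
  (3) [capacitance] = kg⁻¹·m⁻²·s⁴·A²
  (4) [electrical conductance] = kg⁻¹·m⁻²·s³·A²
All reduce to kg⁻¹·m⁻²·s³·A² except (3), which is kg⁻¹·m⁻²·s⁴·A².

(3)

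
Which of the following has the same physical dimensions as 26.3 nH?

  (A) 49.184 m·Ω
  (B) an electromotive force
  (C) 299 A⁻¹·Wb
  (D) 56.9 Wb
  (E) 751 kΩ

Reference: H = V·s·A⁻¹ = kg·m²·s⁻²·A⁻².
Each option:
  (A) Ω·m = V·A⁻¹·m = kg·m³·s⁻³·A⁻²
  (B) [electromotive force] = kg·m²·s⁻³·A⁻¹
  (C) Wb·A⁻¹ = V·s·A⁻¹ = kg·m²·s⁻²·A⁻²  ← same
  (D) Wb = V·s = kg·m²·s⁻²·A⁻¹
  (E) Ω = V·A⁻¹ = kg·m²·s⁻³·A⁻²
Only (C) matches kg·m²·s⁻²·A⁻².

(C)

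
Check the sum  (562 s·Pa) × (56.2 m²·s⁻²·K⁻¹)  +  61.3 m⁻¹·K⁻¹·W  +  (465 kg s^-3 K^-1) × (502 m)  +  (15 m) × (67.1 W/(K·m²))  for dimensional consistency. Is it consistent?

Reduce each to base SI dimensions:
  (562 s·Pa) × (56.2 m²·s⁻²·K⁻¹):  [kg·m⁻¹·s⁻¹] · [m²·s⁻²·K⁻¹] = kg·m·s⁻³·K⁻¹
  61.3 m⁻¹·K⁻¹·W:  W·m⁻¹·K⁻¹ = J·s⁻¹·m⁻¹·K⁻¹ = kg·m·s⁻³·K⁻¹
  (465 kg s^-3 K^-1) × (502 m):  [kg·s⁻³·K⁻¹] · [m] = kg·m·s⁻³·K⁻¹
  (15 m) × (67.1 W/(K·m²)):  [m] · [kg·s⁻³·K⁻¹] = kg·m·s⁻³·K⁻¹
Every term reduces to kg·m·s⁻³·K⁻¹.

Yes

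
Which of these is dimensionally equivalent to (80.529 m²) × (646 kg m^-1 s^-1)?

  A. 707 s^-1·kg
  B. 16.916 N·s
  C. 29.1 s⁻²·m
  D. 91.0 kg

B.

Reference: [m²] · [kg·m⁻¹·s⁻¹] = kg·m·s⁻¹.
Each option:
  A. kg·s⁻¹
  B. N·s = kg·m·s⁻²·s = kg·m·s⁻¹  ← same
  C. m·s⁻²
  D. kg
Only B. matches kg·m·s⁻¹.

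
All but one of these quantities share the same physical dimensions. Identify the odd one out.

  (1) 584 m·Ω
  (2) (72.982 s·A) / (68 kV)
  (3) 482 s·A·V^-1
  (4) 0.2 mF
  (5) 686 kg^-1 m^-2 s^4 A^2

(1)

Expand each in SI base units:
  (1) Ω·m = V·A⁻¹·m = kg·m³·s⁻³·A⁻²
  (2) [s·A] / [kg·m²·s⁻³·A⁻¹] = kg⁻¹·m⁻²·s⁴·A²
  (3) A·s·V⁻¹ = A·s·(J·C⁻¹)⁻¹ = kg⁻¹·m⁻²·s⁴·A²
  (4) F = C·V⁻¹ = kg⁻¹·m⁻²·s⁴·A²
  (5) kg⁻¹·m⁻²·s⁴·A²
All reduce to kg⁻¹·m⁻²·s⁴·A² except (1), which is kg·m³·s⁻³·A⁻².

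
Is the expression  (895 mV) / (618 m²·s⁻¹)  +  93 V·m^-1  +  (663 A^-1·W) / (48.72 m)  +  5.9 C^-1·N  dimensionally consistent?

No

Expand each in SI base units:
  (895 mV) / (618 m²·s⁻¹):  [kg·m²·s⁻³·A⁻¹] / [m²·s⁻¹] = kg·s⁻²·A⁻¹
  93 V·m^-1:  V·m⁻¹ = J·C⁻¹·m⁻¹ = kg·m·s⁻³·A⁻¹
  (663 A^-1·W) / (48.72 m):  [kg·m²·s⁻³·A⁻¹] / [m] = kg·m·s⁻³·A⁻¹
  5.9 C^-1·N:  N·C⁻¹ = kg·m·s⁻²·(s·A)⁻¹ = kg·m·s⁻³·A⁻¹
The terms do not share a single dimension (kg·m·s⁻³·A⁻¹ vs kg·s⁻²·A⁻¹).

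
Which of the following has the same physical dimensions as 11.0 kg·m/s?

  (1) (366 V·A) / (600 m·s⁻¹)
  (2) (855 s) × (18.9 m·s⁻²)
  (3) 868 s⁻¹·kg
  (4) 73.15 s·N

(4)

Reference: kg·m·s⁻¹.
Each option:
  (1) [kg·m²·s⁻³] / [m·s⁻¹] = kg·m·s⁻²
  (2) [s] · [m·s⁻²] = m·s⁻¹
  (3) kg·s⁻¹
  (4) N·s = kg·m·s⁻²·s = kg·m·s⁻¹  ← same
Only (4) matches kg·m·s⁻¹.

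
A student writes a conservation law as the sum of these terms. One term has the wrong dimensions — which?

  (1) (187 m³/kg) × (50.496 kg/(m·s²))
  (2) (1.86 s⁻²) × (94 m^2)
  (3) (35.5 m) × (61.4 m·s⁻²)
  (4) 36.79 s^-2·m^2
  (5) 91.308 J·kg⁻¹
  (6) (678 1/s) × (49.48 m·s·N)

Reduce each to base SI dimensions:
  (1) [kg⁻¹·m³] · [kg·m⁻¹·s⁻²] = m²·s⁻²
  (2) [s⁻²] · [m²] = m²·s⁻²
  (3) [m] · [m·s⁻²] = m²·s⁻²
  (4) m²·s⁻²
  (5) J·kg⁻¹ = N·m·kg⁻¹ = m²·s⁻²
  (6) [s⁻¹] · [kg·m²·s⁻¹] = kg·m²·s⁻²
All reduce to m²·s⁻² except (6), which is kg·m²·s⁻².

(6)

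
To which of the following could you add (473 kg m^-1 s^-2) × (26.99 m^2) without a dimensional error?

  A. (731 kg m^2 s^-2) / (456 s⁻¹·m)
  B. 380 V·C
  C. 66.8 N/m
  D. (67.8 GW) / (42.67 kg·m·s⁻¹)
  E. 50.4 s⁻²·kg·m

E.

Reference: [kg·m⁻¹·s⁻²] · [m²] = kg·m·s⁻².
Each option:
  A. [kg·m²·s⁻²] / [m·s⁻¹] = kg·m·s⁻¹
  B. C·V = s·A·J·C⁻¹ = kg·m²·s⁻²
  C. N·m⁻¹ = kg·m·s⁻²·m⁻¹ = kg·s⁻²
  D. [kg·m²·s⁻³] / [kg·m·s⁻¹] = m·s⁻²
  E. kg·m·s⁻²  ← same
Only E. matches kg·m·s⁻².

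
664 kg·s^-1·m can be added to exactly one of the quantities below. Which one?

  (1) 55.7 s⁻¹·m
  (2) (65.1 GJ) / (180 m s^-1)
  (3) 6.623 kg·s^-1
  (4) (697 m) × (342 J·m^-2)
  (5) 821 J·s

Reference: kg·m·s⁻¹.
Each option:
  (1) m·s⁻¹
  (2) [kg·m²·s⁻²] / [m·s⁻¹] = kg·m·s⁻¹  ← same
  (3) kg·s⁻¹
  (4) [m] · [kg·s⁻²] = kg·m·s⁻²
  (5) J·s = N·m·s = kg·m²·s⁻¹
Only (2) matches kg·m·s⁻¹.

(2)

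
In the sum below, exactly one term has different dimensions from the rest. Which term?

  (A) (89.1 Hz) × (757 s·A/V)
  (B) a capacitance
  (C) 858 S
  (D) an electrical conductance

Expand each in SI base units:
  (A) [s⁻¹] · [kg⁻¹·m⁻²·s⁴·A²] = kg⁻¹·m⁻²·s³·A²
  (B) [capacitance] = kg⁻¹·m⁻²·s⁴·A²
  (C) S = Ω⁻¹ = kg⁻¹·m⁻²·s³·A²
  (D) [electrical conductance] = kg⁻¹·m⁻²·s³·A²
All reduce to kg⁻¹·m⁻²·s³·A² except (B), which is kg⁻¹·m⁻²·s⁴·A².

(B)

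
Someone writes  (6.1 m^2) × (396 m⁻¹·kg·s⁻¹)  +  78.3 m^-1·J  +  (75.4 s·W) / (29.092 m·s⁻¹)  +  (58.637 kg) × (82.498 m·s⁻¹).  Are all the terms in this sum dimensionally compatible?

No

In SI base units:
  (6.1 m^2) × (396 m⁻¹·kg·s⁻¹):  [m²] · [kg·m⁻¹·s⁻¹] = kg·m·s⁻¹
  78.3 m^-1·J:  J·m⁻¹ = N·m·m⁻¹ = kg·m·s⁻²
  (75.4 s·W) / (29.092 m·s⁻¹):  [kg·m²·s⁻²] / [m·s⁻¹] = kg·m·s⁻¹
  (58.637 kg) × (82.498 m·s⁻¹):  [kg] · [m·s⁻¹] = kg·m·s⁻¹
The terms do not share a single dimension (kg·m·s⁻² vs kg·m·s⁻¹).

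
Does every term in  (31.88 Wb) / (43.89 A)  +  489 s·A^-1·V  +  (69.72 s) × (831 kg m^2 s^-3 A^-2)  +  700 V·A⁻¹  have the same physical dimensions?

Work out the base dimensions of each:
  (31.88 Wb) / (43.89 A):  [kg·m²·s⁻²·A⁻¹] / [A] = kg·m²·s⁻²·A⁻²
  489 s·A^-1·V:  V·s·A⁻¹ = J·C⁻¹·s·A⁻¹ = kg·m²·s⁻²·A⁻²
  (69.72 s) × (831 kg m^2 s^-3 A^-2):  [s] · [kg·m²·s⁻³·A⁻²] = kg·m²·s⁻²·A⁻²
  700 V·A⁻¹:  V·A⁻¹ = J·C⁻¹·A⁻¹ = kg·m²·s⁻³·A⁻²
The terms do not share a single dimension (kg·m²·s⁻²·A⁻² vs kg·m²·s⁻³·A⁻²).

No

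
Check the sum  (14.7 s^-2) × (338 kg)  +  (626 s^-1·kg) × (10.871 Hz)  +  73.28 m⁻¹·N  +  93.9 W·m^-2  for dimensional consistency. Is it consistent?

Dimensions:
  (14.7 s^-2) × (338 kg):  [s⁻²] · [kg] = kg·s⁻²
  (626 s^-1·kg) × (10.871 Hz):  [kg·s⁻¹] · [s⁻¹] = kg·s⁻²
  73.28 m⁻¹·N:  N·m⁻¹ = kg·m·s⁻²·m⁻¹ = kg·s⁻²
  93.9 W·m^-2:  W·m⁻² = J·s⁻¹·m⁻² = kg·s⁻³
The terms do not share a single dimension (kg·s⁻² vs kg·s⁻³).

No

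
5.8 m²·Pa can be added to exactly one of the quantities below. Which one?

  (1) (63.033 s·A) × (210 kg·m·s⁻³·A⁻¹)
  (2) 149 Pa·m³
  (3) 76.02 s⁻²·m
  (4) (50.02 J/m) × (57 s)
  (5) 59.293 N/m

Reference: Pa·m² = N·m⁻²·m² = kg·m·s⁻².
Each option:
  (1) [s·A] · [kg·m·s⁻³·A⁻¹] = kg·m·s⁻²  ← same
  (2) Pa·m³ = N·m⁻²·m³ = kg·m²·s⁻²
  (3) m·s⁻²
  (4) [kg·m·s⁻²] · [s] = kg·m·s⁻¹
  (5) N·m⁻¹ = kg·m·s⁻²·m⁻¹ = kg·s⁻²
Only (1) matches kg·m·s⁻².

(1)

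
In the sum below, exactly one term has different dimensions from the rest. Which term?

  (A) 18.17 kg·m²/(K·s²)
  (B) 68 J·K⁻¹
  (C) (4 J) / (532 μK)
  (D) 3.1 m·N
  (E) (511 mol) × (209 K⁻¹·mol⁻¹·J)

Work out the base dimensions of each:
  (A) kg·m²·s⁻²·K⁻¹
  (B) J·K⁻¹ = N·m·K⁻¹ = kg·m²·s⁻²·K⁻¹
  (C) [kg·m²·s⁻²] / [K] = kg·m²·s⁻²·K⁻¹
  (D) N·m = kg·m·s⁻²·m = kg·m²·s⁻²
  (E) [mol] · [kg·m²·s⁻²·K⁻¹·mol⁻¹] = kg·m²·s⁻²·K⁻¹
All reduce to kg·m²·s⁻²·K⁻¹ except (D), which is kg·m²·s⁻².

(D)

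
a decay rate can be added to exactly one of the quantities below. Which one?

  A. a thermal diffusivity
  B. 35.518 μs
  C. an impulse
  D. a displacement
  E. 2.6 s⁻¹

Reference: [decay rate] = s⁻¹.
Each option:
  A. [thermal diffusivity] = m²·s⁻¹
  B. s
  C. [impulse] = kg·m·s⁻¹
  D. [displacement] = m
  E. s⁻¹  ← same
Only E. matches s⁻¹.

E.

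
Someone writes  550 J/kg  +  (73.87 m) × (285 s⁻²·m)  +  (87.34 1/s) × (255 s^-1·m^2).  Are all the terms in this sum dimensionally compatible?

Yes

Reduce each to base SI dimensions:
  550 J/kg:  J·kg⁻¹ = N·m·kg⁻¹ = m²·s⁻²
  (73.87 m) × (285 s⁻²·m):  [m] · [m·s⁻²] = m²·s⁻²
  (87.34 1/s) × (255 s^-1·m^2):  [s⁻¹] · [m²·s⁻¹] = m²·s⁻²
Every term reduces to m²·s⁻².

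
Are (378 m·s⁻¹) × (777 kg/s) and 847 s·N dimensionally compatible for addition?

No

Dimensions:
  (378 m·s⁻¹) × (777 kg/s):  [m·s⁻¹] · [kg·s⁻¹] = kg·m·s⁻²
  847 s·N:  N·s = kg·m·s⁻²·s = kg·m·s⁻¹
kg·m·s⁻² ≠ kg·m·s⁻¹, so they cannot be added.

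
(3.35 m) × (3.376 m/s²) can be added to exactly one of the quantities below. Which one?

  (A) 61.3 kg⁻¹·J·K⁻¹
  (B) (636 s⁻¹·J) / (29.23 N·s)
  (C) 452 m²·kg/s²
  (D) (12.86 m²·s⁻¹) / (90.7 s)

(D)

Reference: [m] · [m·s⁻²] = m²·s⁻².
Each option:
  (A) J·kg⁻¹·K⁻¹ = N·m·kg⁻¹·K⁻¹ = m²·s⁻²·K⁻¹
  (B) [kg·m²·s⁻³] / [kg·m·s⁻¹] = m·s⁻²
  (C) kg·m²·s⁻²
  (D) [m²·s⁻¹] / [s] = m²·s⁻²  ← same
Only (D) matches m²·s⁻².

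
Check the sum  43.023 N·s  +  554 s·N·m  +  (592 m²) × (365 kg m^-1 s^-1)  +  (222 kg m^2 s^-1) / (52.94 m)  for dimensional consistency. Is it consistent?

No

Dimensions:
  43.023 N·s:  N·s = kg·m·s⁻²·s = kg·m·s⁻¹
  554 s·N·m:  N·m·s = kg·m·s⁻²·m·s = kg·m²·s⁻¹
  (592 m²) × (365 kg m^-1 s^-1):  [m²] · [kg·m⁻¹·s⁻¹] = kg·m·s⁻¹
  (222 kg m^2 s^-1) / (52.94 m):  [kg·m²·s⁻¹] / [m] = kg·m·s⁻¹
The terms do not share a single dimension (kg·m²·s⁻¹ vs kg·m·s⁻¹).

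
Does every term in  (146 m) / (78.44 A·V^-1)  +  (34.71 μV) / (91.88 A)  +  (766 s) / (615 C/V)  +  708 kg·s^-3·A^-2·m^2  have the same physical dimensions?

No

Reduce each to base SI dimensions:
  (146 m) / (78.44 A·V^-1):  [m] / [kg⁻¹·m⁻²·s³·A²] = kg·m³·s⁻³·A⁻²
  (34.71 μV) / (91.88 A):  [kg·m²·s⁻³·A⁻¹] / [A] = kg·m²·s⁻³·A⁻²
  (766 s) / (615 C/V):  [s] / [kg⁻¹·m⁻²·s⁴·A²] = kg·m²·s⁻³·A⁻²
  708 kg·s^-3·A^-2·m^2:  kg·m²·s⁻³·A⁻²
The terms do not share a single dimension (kg·m²·s⁻³·A⁻² vs kg·m³·s⁻³·A⁻²).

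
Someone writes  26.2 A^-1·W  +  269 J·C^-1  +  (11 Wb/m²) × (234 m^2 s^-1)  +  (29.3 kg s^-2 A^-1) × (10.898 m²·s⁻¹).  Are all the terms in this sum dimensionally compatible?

In SI base units:
  26.2 A^-1·W:  W·A⁻¹ = J·s⁻¹·A⁻¹ = kg·m²·s⁻³·A⁻¹
  269 J·C^-1:  J·C⁻¹ = N·m·(s·A)⁻¹ = kg·m²·s⁻³·A⁻¹
  (11 Wb/m²) × (234 m^2 s^-1):  [kg·s⁻²·A⁻¹] · [m²·s⁻¹] = kg·m²·s⁻³·A⁻¹
  (29.3 kg s^-2 A^-1) × (10.898 m²·s⁻¹):  [kg·s⁻²·A⁻¹] · [m²·s⁻¹] = kg·m²·s⁻³·A⁻¹
Every term reduces to kg·m²·s⁻³·A⁻¹.

Yes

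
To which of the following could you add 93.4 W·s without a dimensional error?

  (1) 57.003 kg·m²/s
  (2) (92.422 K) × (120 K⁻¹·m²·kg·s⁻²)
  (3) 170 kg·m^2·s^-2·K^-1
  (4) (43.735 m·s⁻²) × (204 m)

Reference: W·s = J·s⁻¹·s = kg·m²·s⁻².
Each option:
  (1) kg·m²·s⁻¹
  (2) [K] · [kg·m²·s⁻²·K⁻¹] = kg·m²·s⁻²  ← same
  (3) kg·m²·s⁻²·K⁻¹
  (4) [m·s⁻²] · [m] = m²·s⁻²
Only (2) matches kg·m²·s⁻².

(2)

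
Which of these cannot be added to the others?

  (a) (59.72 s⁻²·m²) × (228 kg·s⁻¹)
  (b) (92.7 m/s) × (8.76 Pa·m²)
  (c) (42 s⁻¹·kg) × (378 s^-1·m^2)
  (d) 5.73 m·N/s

Dimensions:
  (a) [m²·s⁻²] · [kg·s⁻¹] = kg·m²·s⁻³
  (b) [m·s⁻¹] · [kg·m·s⁻²] = kg·m²·s⁻³
  (c) [kg·s⁻¹] · [m²·s⁻¹] = kg·m²·s⁻²
  (d) N·m·s⁻¹ = kg·m·s⁻²·m·s⁻¹ = kg·m²·s⁻³
All reduce to kg·m²·s⁻³ except (c), which is kg·m²·s⁻².

(c)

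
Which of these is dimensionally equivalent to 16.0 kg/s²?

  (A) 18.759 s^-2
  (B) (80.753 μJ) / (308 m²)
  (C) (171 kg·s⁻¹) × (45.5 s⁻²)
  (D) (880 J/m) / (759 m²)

Reference: kg·s⁻².
Each option:
  (A) s⁻²
  (B) [kg·m²·s⁻²] / [m²] = kg·s⁻²  ← same
  (C) [kg·s⁻¹] · [s⁻²] = kg·s⁻³
  (D) [kg·m·s⁻²] / [m²] = kg·m⁻¹·s⁻²
Only (B) matches kg·s⁻².

(B)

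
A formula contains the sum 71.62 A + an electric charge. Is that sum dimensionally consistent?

Reduce each to base SI dimensions:
  71.62 A:  A
  an electric charge:  [electric charge] = s·A
A ≠ s·A, so they cannot be added.

No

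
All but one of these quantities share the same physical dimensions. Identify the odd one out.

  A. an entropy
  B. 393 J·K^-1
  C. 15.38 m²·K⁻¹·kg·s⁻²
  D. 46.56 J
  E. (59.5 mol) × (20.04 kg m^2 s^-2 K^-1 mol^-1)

Work out the base dimensions of each:
  A. [entropy] = kg·m²·s⁻²·K⁻¹
  B. J·K⁻¹ = N·m·K⁻¹ = kg·m²·s⁻²·K⁻¹
  C. kg·m²·s⁻²·K⁻¹
  D. J = N·m = kg·m²·s⁻²
  E. [mol] · [kg·m²·s⁻²·K⁻¹·mol⁻¹] = kg·m²·s⁻²·K⁻¹
All reduce to kg·m²·s⁻²·K⁻¹ except D., which is kg·m²·s⁻².

D.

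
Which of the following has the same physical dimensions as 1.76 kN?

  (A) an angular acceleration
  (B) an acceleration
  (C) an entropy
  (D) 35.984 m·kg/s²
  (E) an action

Reference: N = kg·m·s⁻².
Each option:
  (A) [angular acceleration] = s⁻²
  (B) [acceleration] = m·s⁻²
  (C) [entropy] = kg·m²·s⁻²·K⁻¹
  (D) kg·m·s⁻²  ← same
  (E) [action] = kg·m²·s⁻¹
Only (D) matches kg·m·s⁻².

(D)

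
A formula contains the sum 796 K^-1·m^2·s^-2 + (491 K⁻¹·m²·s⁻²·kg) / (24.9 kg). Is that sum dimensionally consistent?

In SI base units:
  796 K^-1·m^2·s^-2:  m²·s⁻²·K⁻¹
  (491 K⁻¹·m²·s⁻²·kg) / (24.9 kg):  [kg·m²·s⁻²·K⁻¹] / [kg] = m²·s⁻²·K⁻¹
Both are m²·s⁻²·K⁻¹, so they have the same dimensions and can be added.

Yes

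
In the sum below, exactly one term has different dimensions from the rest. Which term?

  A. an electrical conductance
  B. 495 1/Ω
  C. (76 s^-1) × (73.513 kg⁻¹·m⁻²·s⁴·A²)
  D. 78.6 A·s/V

Work out the base dimensions of each:
  A. [electrical conductance] = kg⁻¹·m⁻²·s³·A²
  B. Ω⁻¹ = (V·A⁻¹)⁻¹ = kg⁻¹·m⁻²·s³·A²
  C. [s⁻¹] · [kg⁻¹·m⁻²·s⁴·A²] = kg⁻¹·m⁻²·s³·A²
  D. A·s·V⁻¹ = A·s·(J·C⁻¹)⁻¹ = kg⁻¹·m⁻²·s⁴·A²
All reduce to kg⁻¹·m⁻²·s³·A² except D., which is kg⁻¹·m⁻²·s⁴·A².

D.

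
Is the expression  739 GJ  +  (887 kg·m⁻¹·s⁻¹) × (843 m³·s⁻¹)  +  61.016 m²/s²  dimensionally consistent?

In SI base units:
  739 GJ:  J = N·m = kg·m²·s⁻²
  (887 kg·m⁻¹·s⁻¹) × (843 m³·s⁻¹):  [kg·m⁻¹·s⁻¹] · [m³·s⁻¹] = kg·m²·s⁻²
  61.016 m²/s²:  m²·s⁻²
The terms do not share a single dimension (kg·m²·s⁻² vs m²·s⁻²).

No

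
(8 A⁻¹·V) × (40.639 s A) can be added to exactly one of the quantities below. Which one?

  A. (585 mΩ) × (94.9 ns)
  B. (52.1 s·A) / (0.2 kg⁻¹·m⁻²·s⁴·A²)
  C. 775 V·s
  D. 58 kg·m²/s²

Reference: [kg·m²·s⁻³·A⁻²] · [s·A] = kg·m²·s⁻²·A⁻¹.
Each option:
  A. [kg·m²·s⁻³·A⁻²] · [s] = kg·m²·s⁻²·A⁻²
  B. [s·A] / [kg⁻¹·m⁻²·s⁴·A²] = kg·m²·s⁻³·A⁻¹
  C. V·s = J·C⁻¹·s = kg·m²·s⁻²·A⁻¹  ← same
  D. kg·m²·s⁻²
Only C. matches kg·m²·s⁻²·A⁻¹.

C.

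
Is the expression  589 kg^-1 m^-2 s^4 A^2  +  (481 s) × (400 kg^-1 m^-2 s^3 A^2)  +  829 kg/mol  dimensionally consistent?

Expand each in SI base units:
  589 kg^-1 m^-2 s^4 A^2:  kg⁻¹·m⁻²·s⁴·A²
  (481 s) × (400 kg^-1 m^-2 s^3 A^2):  [s] · [kg⁻¹·m⁻²·s³·A²] = kg⁻¹·m⁻²·s⁴·A²
  829 kg/mol:  kg·mol⁻¹
The terms do not share a single dimension (kg·mol⁻¹ vs kg⁻¹·m⁻²·s⁴·A²).

No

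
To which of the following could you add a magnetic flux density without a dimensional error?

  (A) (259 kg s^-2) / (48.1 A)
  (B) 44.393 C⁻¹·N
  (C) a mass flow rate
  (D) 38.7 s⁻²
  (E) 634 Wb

Reference: [magnetic flux density] = kg·s⁻²·A⁻¹.
Each option:
  (A) [kg·s⁻²] / [A] = kg·s⁻²·A⁻¹  ← same
  (B) N·C⁻¹ = kg·m·s⁻²·(s·A)⁻¹ = kg·m·s⁻³·A⁻¹
  (C) [mass flow rate] = kg·s⁻¹
  (D) s⁻²
  (E) Wb = V·s = kg·m²·s⁻²·A⁻¹
Only (A) matches kg·s⁻²·A⁻¹.

(A)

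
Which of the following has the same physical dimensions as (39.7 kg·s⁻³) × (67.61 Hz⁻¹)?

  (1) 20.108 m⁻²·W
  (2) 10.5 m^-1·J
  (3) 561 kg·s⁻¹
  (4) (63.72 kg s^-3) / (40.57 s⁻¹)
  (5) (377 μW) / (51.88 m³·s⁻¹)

Reference: [kg·s⁻³] · [s] = kg·s⁻².
Each option:
  (1) W·m⁻² = J·s⁻¹·m⁻² = kg·s⁻³
  (2) J·m⁻¹ = N·m·m⁻¹ = kg·m·s⁻²
  (3) kg·s⁻¹
  (4) [kg·s⁻³] / [s⁻¹] = kg·s⁻²  ← same
  (5) [kg·m²·s⁻³] / [m³·s⁻¹] = kg·m⁻¹·s⁻²
Only (4) matches kg·s⁻².

(4)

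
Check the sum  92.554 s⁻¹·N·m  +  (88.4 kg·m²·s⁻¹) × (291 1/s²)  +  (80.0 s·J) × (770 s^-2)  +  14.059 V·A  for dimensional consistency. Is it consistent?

In SI base units:
  92.554 s⁻¹·N·m:  N·m·s⁻¹ = kg·m·s⁻²·m·s⁻¹ = kg·m²·s⁻³
  (88.4 kg·m²·s⁻¹) × (291 1/s²):  [kg·m²·s⁻¹] · [s⁻²] = kg·m²·s⁻³
  (80.0 s·J) × (770 s^-2):  [kg·m²·s⁻¹] · [s⁻²] = kg·m²·s⁻³
  14.059 V·A:  V·A = J·C⁻¹·A = kg·m²·s⁻³
Every term reduces to kg·m²·s⁻³.

Yes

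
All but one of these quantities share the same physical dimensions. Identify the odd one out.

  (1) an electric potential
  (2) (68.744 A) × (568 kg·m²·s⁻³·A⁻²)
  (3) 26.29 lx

(3)

Reduce each to base SI dimensions:
  (1) [electric potential] = kg·m²·s⁻³·A⁻¹
  (2) [A] · [kg·m²·s⁻³·A⁻²] = kg·m²·s⁻³·A⁻¹
  (3) lx = lm·m⁻² = m⁻²·cd
All reduce to kg·m²·s⁻³·A⁻¹ except (3), which is m⁻²·cd.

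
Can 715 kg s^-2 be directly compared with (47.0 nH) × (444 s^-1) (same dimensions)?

In SI base units:
  715 kg s^-2:  kg·s⁻²
  (47.0 nH) × (444 s^-1):  [kg·m²·s⁻²·A⁻²] · [s⁻¹] = kg·m²·s⁻³·A⁻²
kg·s⁻² ≠ kg·m²·s⁻³·A⁻², so they cannot be added.

No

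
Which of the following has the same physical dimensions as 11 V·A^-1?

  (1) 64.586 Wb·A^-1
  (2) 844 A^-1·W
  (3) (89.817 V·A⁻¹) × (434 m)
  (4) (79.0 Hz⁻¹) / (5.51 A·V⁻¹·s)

(4)

Reference: V·A⁻¹ = J·C⁻¹·A⁻¹ = kg·m²·s⁻³·A⁻².
Each option:
  (1) Wb·A⁻¹ = V·s·A⁻¹ = kg·m²·s⁻²·A⁻²
  (2) W·A⁻¹ = J·s⁻¹·A⁻¹ = kg·m²·s⁻³·A⁻¹
  (3) [kg·m²·s⁻³·A⁻²] · [m] = kg·m³·s⁻³·A⁻²
  (4) [s] / [kg⁻¹·m⁻²·s⁴·A²] = kg·m²·s⁻³·A⁻²  ← same
Only (4) matches kg·m²·s⁻³·A⁻².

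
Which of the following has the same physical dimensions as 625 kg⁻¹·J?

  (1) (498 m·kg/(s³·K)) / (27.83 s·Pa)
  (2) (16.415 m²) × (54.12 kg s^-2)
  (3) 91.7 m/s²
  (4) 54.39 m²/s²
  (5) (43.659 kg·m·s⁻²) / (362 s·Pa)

(4)

Reference: J·kg⁻¹ = N·m·kg⁻¹ = m²·s⁻².
Each option:
  (1) [kg·m·s⁻³·K⁻¹] / [kg·m⁻¹·s⁻¹] = m²·s⁻²·K⁻¹
  (2) [m²] · [kg·s⁻²] = kg·m²·s⁻²
  (3) m·s⁻²
  (4) m²·s⁻²  ← same
  (5) [kg·m·s⁻²] / [kg·m⁻¹·s⁻¹] = m²·s⁻¹
Only (4) matches m²·s⁻².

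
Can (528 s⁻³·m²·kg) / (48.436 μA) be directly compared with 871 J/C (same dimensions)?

Reduce each to base SI dimensions:
  (528 s⁻³·m²·kg) / (48.436 μA):  [kg·m²·s⁻³] / [A] = kg·m²·s⁻³·A⁻¹
  871 J/C:  J·C⁻¹ = N·m·(s·A)⁻¹ = kg·m²·s⁻³·A⁻¹
Both are kg·m²·s⁻³·A⁻¹, so they have the same dimensions and can be added.

Yes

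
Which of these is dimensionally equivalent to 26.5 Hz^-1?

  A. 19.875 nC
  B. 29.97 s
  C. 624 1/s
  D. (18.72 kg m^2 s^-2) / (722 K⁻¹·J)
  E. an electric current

Reference: Hz⁻¹ = (s⁻¹)⁻¹ = s.
Each option:
  A. C = s·A
  B. s  ← same
  C. s⁻¹
  D. [kg·m²·s⁻²] / [kg·m²·s⁻²·K⁻¹] = K
  E. [electric current] = A
Only B. matches s.

B.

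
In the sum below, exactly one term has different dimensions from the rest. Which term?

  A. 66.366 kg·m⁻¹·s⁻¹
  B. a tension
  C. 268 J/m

Expand each in SI base units:
  A. kg·m⁻¹·s⁻¹
  B. [tension] = kg·m·s⁻²
  C. J·m⁻¹ = N·m·m⁻¹ = kg·m·s⁻²
All reduce to kg·m·s⁻² except A., which is kg·m⁻¹·s⁻¹.

A.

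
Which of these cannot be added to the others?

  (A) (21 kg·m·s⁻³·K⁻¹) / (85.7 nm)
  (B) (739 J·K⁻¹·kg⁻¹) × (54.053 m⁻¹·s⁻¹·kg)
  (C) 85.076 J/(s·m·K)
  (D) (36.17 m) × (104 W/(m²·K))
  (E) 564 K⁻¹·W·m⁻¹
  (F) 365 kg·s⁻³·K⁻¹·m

(A)

In SI base units:
  (A) [kg·m·s⁻³·K⁻¹] / [m] = kg·s⁻³·K⁻¹
  (B) [m²·s⁻²·K⁻¹] · [kg·m⁻¹·s⁻¹] = kg·m·s⁻³·K⁻¹
  (C) J·s⁻¹·m⁻¹·K⁻¹ = N·m·s⁻¹·m⁻¹·K⁻¹ = kg·m·s⁻³·K⁻¹
  (D) [m] · [kg·s⁻³·K⁻¹] = kg·m·s⁻³·K⁻¹
  (E) W·m⁻¹·K⁻¹ = J·s⁻¹·m⁻¹·K⁻¹ = kg·m·s⁻³·K⁻¹
  (F) kg·m·s⁻³·K⁻¹
All reduce to kg·m·s⁻³·K⁻¹ except (A), which is kg·s⁻³·K⁻¹.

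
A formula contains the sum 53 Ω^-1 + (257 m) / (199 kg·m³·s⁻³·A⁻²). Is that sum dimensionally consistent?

Yes

Work out the base dimensions of each:
  53 Ω^-1:  Ω⁻¹ = (V·A⁻¹)⁻¹ = kg⁻¹·m⁻²·s³·A²
  (257 m) / (199 kg·m³·s⁻³·A⁻²):  [m] / [kg·m³·s⁻³·A⁻²] = kg⁻¹·m⁻²·s³·A²
Both are kg⁻¹·m⁻²·s³·A², so they have the same dimensions and can be added.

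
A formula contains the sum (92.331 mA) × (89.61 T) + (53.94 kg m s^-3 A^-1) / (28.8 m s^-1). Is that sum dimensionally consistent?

No

Expand each in SI base units:
  (92.331 mA) × (89.61 T):  [A] · [kg·s⁻²·A⁻¹] = kg·s⁻²
  (53.94 kg m s^-3 A^-1) / (28.8 m s^-1):  [kg·m·s⁻³·A⁻¹] / [m·s⁻¹] = kg·s⁻²·A⁻¹
kg·s⁻² ≠ kg·s⁻²·A⁻¹, so they cannot be added.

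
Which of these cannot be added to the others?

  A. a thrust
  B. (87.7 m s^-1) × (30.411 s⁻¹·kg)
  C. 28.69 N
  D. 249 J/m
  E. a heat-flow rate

E.

In SI base units:
  A. [thrust] = kg·m·s⁻²
  B. [m·s⁻¹] · [kg·s⁻¹] = kg·m·s⁻²
  C. N = kg·m·s⁻²
  D. J·m⁻¹ = N·m·m⁻¹ = kg·m·s⁻²
  E. [heat-flow rate] = kg·m²·s⁻³
All reduce to kg·m·s⁻² except E., which is kg·m²·s⁻³.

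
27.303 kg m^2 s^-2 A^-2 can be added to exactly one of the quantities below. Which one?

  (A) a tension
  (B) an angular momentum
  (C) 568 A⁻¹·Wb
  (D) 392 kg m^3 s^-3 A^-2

(C)

Reference: kg·m²·s⁻²·A⁻².
Each option:
  (A) [tension] = kg·m·s⁻²
  (B) [angular momentum] = kg·m²·s⁻¹
  (C) Wb·A⁻¹ = V·s·A⁻¹ = kg·m²·s⁻²·A⁻²  ← same
  (D) kg·m³·s⁻³·A⁻²
Only (C) matches kg·m²·s⁻²·A⁻².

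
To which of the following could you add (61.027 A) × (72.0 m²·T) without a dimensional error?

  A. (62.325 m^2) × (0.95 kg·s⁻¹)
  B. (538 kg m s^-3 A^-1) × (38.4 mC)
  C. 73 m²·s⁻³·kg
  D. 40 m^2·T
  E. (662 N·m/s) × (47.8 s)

E.

Reference: [A] · [kg·m²·s⁻²·A⁻¹] = kg·m²·s⁻².
Each option:
  A. [m²] · [kg·s⁻¹] = kg·m²·s⁻¹
  B. [kg·m·s⁻³·A⁻¹] · [s·A] = kg·m·s⁻²
  C. kg·m²·s⁻³
  D. T·m² = Wb·m⁻²·m² = kg·m²·s⁻²·A⁻¹
  E. [kg·m²·s⁻³] · [s] = kg·m²·s⁻²  ← same
Only E. matches kg·m²·s⁻².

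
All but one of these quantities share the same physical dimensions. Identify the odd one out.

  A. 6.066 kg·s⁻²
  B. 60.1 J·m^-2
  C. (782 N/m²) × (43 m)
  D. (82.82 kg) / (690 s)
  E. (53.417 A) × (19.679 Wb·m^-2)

In SI base units:
  A. kg·s⁻²
  B. J·m⁻² = N·m·m⁻² = kg·s⁻²
  C. [kg·m⁻¹·s⁻²] · [m] = kg·s⁻²
  D. [kg] / [s] = kg·s⁻¹
  E. [A] · [kg·s⁻²·A⁻¹] = kg·s⁻²
All reduce to kg·s⁻² except D., which is kg·s⁻¹.

D.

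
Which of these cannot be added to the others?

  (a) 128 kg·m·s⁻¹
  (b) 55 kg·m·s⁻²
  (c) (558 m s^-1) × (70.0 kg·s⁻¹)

In SI base units:
  (a) kg·m·s⁻¹
  (b) kg·m·s⁻²
  (c) [m·s⁻¹] · [kg·s⁻¹] = kg·m·s⁻²
All reduce to kg·m·s⁻² except (a), which is kg·m·s⁻¹.

(a)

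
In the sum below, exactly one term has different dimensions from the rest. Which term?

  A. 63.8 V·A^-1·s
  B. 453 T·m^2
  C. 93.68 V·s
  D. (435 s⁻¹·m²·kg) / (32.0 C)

A.

In SI base units:
  A. V·s·A⁻¹ = J·C⁻¹·s·A⁻¹ = kg·m²·s⁻²·A⁻²
  B. T·m² = Wb·m⁻²·m² = kg·m²·s⁻²·A⁻¹
  C. V·s = J·C⁻¹·s = kg·m²·s⁻²·A⁻¹
  D. [kg·m²·s⁻¹] / [s·A] = kg·m²·s⁻²·A⁻¹
All reduce to kg·m²·s⁻²·A⁻¹ except A., which is kg·m²·s⁻²·A⁻².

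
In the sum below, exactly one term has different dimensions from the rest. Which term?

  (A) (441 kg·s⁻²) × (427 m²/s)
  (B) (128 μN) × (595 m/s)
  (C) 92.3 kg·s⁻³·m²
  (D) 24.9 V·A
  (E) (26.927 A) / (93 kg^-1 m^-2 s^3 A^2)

Reduce each to base SI dimensions:
  (A) [kg·s⁻²] · [m²·s⁻¹] = kg·m²·s⁻³
  (B) [kg·m·s⁻²] · [m·s⁻¹] = kg·m²·s⁻³
  (C) kg·m²·s⁻³
  (D) V·A = J·C⁻¹·A = kg·m²·s⁻³
  (E) [A] / [kg⁻¹·m⁻²·s³·A²] = kg·m²·s⁻³·A⁻¹
All reduce to kg·m²·s⁻³ except (E), which is kg·m²·s⁻³·A⁻¹.

(E)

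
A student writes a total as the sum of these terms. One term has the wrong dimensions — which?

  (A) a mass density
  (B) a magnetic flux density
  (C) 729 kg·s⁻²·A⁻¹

(A)

Expand each in SI base units:
  (A) [mass density] = kg·m⁻³
  (B) [magnetic flux density] = kg·s⁻²·A⁻¹
  (C) kg·s⁻²·A⁻¹
All reduce to kg·s⁻²·A⁻¹ except (A), which is kg·m⁻³.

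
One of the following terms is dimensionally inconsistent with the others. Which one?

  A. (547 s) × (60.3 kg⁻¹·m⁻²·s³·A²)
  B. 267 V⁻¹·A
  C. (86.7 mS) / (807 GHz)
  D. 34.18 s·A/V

B.

In SI base units:
  A. [s] · [kg⁻¹·m⁻²·s³·A²] = kg⁻¹·m⁻²·s⁴·A²
  B. A·V⁻¹ = A·(J·C⁻¹)⁻¹ = kg⁻¹·m⁻²·s³·A²
  C. [kg⁻¹·m⁻²·s³·A²] / [s⁻¹] = kg⁻¹·m⁻²·s⁴·A²
  D. A·s·V⁻¹ = A·s·(J·C⁻¹)⁻¹ = kg⁻¹·m⁻²·s⁴·A²
All reduce to kg⁻¹·m⁻²·s⁴·A² except B., which is kg⁻¹·m⁻²·s³·A².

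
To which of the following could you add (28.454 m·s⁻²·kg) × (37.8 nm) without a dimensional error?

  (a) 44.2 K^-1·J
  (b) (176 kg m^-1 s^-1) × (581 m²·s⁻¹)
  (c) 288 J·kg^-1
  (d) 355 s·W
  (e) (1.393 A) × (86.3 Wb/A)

Reference: [kg·m·s⁻²] · [m] = kg·m²·s⁻².
Each option:
  (a) J·K⁻¹ = N·m·K⁻¹ = kg·m²·s⁻²·K⁻¹
  (b) [kg·m⁻¹·s⁻¹] · [m²·s⁻¹] = kg·m·s⁻²
  (c) J·kg⁻¹ = N·m·kg⁻¹ = m²·s⁻²
  (d) W·s = J·s⁻¹·s = kg·m²·s⁻²  ← same
  (e) [A] · [kg·m²·s⁻²·A⁻²] = kg·m²·s⁻²·A⁻¹
Only (d) matches kg·m²·s⁻².

(d)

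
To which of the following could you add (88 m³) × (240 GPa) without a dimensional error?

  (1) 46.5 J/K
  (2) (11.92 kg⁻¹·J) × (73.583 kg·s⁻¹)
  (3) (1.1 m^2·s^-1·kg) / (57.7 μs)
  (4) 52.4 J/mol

(3)

Reference: [m³] · [kg·m⁻¹·s⁻²] = kg·m²·s⁻².
Each option:
  (1) J·K⁻¹ = N·m·K⁻¹ = kg·m²·s⁻²·K⁻¹
  (2) [m²·s⁻²] · [kg·s⁻¹] = kg·m²·s⁻³
  (3) [kg·m²·s⁻¹] / [s] = kg·m²·s⁻²  ← same
  (4) J·mol⁻¹ = N·m·mol⁻¹ = kg·m²·s⁻²·mol⁻¹
Only (3) matches kg·m²·s⁻².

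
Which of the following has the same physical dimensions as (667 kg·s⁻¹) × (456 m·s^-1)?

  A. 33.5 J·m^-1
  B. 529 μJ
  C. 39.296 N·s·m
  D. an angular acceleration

A.

Reference: [kg·s⁻¹] · [m·s⁻¹] = kg·m·s⁻².
Each option:
  A. J·m⁻¹ = N·m·m⁻¹ = kg·m·s⁻²  ← same
  B. J = N·m = kg·m²·s⁻²
  C. N·m·s = kg·m·s⁻²·m·s = kg·m²·s⁻¹
  D. [angular acceleration] = s⁻²
Only A. matches kg·m·s⁻².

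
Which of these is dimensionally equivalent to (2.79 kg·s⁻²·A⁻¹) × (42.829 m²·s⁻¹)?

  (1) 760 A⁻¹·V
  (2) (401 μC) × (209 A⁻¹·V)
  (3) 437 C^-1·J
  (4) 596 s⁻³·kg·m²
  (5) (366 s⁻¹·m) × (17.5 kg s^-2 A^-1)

(3)

Reference: [kg·s⁻²·A⁻¹] · [m²·s⁻¹] = kg·m²·s⁻³·A⁻¹.
Each option:
  (1) V·A⁻¹ = J·C⁻¹·A⁻¹ = kg·m²·s⁻³·A⁻²
  (2) [s·A] · [kg·m²·s⁻³·A⁻²] = kg·m²·s⁻²·A⁻¹
  (3) J·C⁻¹ = N·m·(s·A)⁻¹ = kg·m²·s⁻³·A⁻¹  ← same
  (4) kg·m²·s⁻³
  (5) [m·s⁻¹] · [kg·s⁻²·A⁻¹] = kg·m·s⁻³·A⁻¹
Only (3) matches kg·m²·s⁻³·A⁻¹.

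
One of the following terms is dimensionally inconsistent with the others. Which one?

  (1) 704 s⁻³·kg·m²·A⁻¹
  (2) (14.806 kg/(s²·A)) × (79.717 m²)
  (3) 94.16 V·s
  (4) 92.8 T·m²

(1)

Dimensions:
  (1) kg·m²·s⁻³·A⁻¹
  (2) [kg·s⁻²·A⁻¹] · [m²] = kg·m²·s⁻²·A⁻¹
  (3) V·s = J·C⁻¹·s = kg·m²·s⁻²·A⁻¹
  (4) T·m² = Wb·m⁻²·m² = kg·m²·s⁻²·A⁻¹
All reduce to kg·m²·s⁻²·A⁻¹ except (1), which is kg·m²·s⁻³·A⁻¹.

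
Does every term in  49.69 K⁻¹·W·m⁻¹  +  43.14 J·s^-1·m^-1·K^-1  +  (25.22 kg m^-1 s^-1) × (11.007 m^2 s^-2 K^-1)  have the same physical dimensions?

Expand each in SI base units:
  49.69 K⁻¹·W·m⁻¹:  W·m⁻¹·K⁻¹ = J·s⁻¹·m⁻¹·K⁻¹ = kg·m·s⁻³·K⁻¹
  43.14 J·s^-1·m^-1·K^-1:  J·s⁻¹·m⁻¹·K⁻¹ = N·m·s⁻¹·m⁻¹·K⁻¹ = kg·m·s⁻³·K⁻¹
  (25.22 kg m^-1 s^-1) × (11.007 m^2 s^-2 K^-1):  [kg·m⁻¹·s⁻¹] · [m²·s⁻²·K⁻¹] = kg·m·s⁻³·K⁻¹
Every term reduces to kg·m·s⁻³·K⁻¹.

Yes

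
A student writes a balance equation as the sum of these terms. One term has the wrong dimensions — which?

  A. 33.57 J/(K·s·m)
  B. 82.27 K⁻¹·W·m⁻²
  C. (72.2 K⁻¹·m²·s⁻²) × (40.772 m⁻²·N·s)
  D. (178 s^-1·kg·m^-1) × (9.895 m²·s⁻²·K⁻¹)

B.

Expand each in SI base units:
  A. J·s⁻¹·m⁻¹·K⁻¹ = N·m·s⁻¹·m⁻¹·K⁻¹ = kg·m·s⁻³·K⁻¹
  B. W·m⁻²·K⁻¹ = J·s⁻¹·m⁻²·K⁻¹ = kg·s⁻³·K⁻¹
  C. [m²·s⁻²·K⁻¹] · [kg·m⁻¹·s⁻¹] = kg·m·s⁻³·K⁻¹
  D. [kg·m⁻¹·s⁻¹] · [m²·s⁻²·K⁻¹] = kg·m·s⁻³·K⁻¹
All reduce to kg·m·s⁻³·K⁻¹ except B., which is kg·s⁻³·K⁻¹.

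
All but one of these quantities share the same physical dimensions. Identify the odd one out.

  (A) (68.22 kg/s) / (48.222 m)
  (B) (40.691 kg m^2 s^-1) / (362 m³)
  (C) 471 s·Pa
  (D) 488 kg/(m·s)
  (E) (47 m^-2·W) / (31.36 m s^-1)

(E)

Work out the base dimensions of each:
  (A) [kg·s⁻¹] / [m] = kg·m⁻¹·s⁻¹
  (B) [kg·m²·s⁻¹] / [m³] = kg·m⁻¹·s⁻¹
  (C) Pa·s = N·m⁻²·s = kg·m⁻¹·s⁻¹
  (D) kg·m⁻¹·s⁻¹
  (E) [kg·s⁻³] / [m·s⁻¹] = kg·m⁻¹·s⁻²
All reduce to kg·m⁻¹·s⁻¹ except (E), which is kg·m⁻¹·s⁻².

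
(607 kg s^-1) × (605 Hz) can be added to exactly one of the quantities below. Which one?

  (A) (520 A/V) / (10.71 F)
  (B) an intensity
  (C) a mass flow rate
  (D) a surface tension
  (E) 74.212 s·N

(D)

Reference: [kg·s⁻¹] · [s⁻¹] = kg·s⁻².
Each option:
  (A) [kg⁻¹·m⁻²·s³·A²] / [kg⁻¹·m⁻²·s⁴·A²] = s⁻¹
  (B) [intensity] = kg·s⁻³
  (C) [mass flow rate] = kg·s⁻¹
  (D) [surface tension] = kg·s⁻²  ← same
  (E) N·s = kg·m·s⁻²·s = kg·m·s⁻¹
Only (D) matches kg·s⁻².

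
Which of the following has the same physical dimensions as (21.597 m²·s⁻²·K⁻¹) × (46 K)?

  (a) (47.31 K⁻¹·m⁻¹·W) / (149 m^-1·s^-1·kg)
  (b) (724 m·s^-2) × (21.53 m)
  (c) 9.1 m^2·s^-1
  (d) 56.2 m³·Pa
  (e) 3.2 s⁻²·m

Reference: [m²·s⁻²·K⁻¹] · [K] = m²·s⁻².
Each option:
  (a) [kg·m·s⁻³·K⁻¹] / [kg·m⁻¹·s⁻¹] = m²·s⁻²·K⁻¹
  (b) [m·s⁻²] · [m] = m²·s⁻²  ← same
  (c) m²·s⁻¹
  (d) Pa·m³ = N·m⁻²·m³ = kg·m²·s⁻²
  (e) m·s⁻²
Only (b) matches m²·s⁻².

(b)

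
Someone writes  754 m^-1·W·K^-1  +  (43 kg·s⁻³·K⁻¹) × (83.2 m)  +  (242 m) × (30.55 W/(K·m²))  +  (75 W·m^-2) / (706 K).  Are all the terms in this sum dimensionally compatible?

Expand each in SI base units:
  754 m^-1·W·K^-1:  W·m⁻¹·K⁻¹ = J·s⁻¹·m⁻¹·K⁻¹ = kg·m·s⁻³·K⁻¹
  (43 kg·s⁻³·K⁻¹) × (83.2 m):  [kg·s⁻³·K⁻¹] · [m] = kg·m·s⁻³·K⁻¹
  (242 m) × (30.55 W/(K·m²)):  [m] · [kg·s⁻³·K⁻¹] = kg·m·s⁻³·K⁻¹
  (75 W·m^-2) / (706 K):  [kg·s⁻³] / [K] = kg·s⁻³·K⁻¹
The terms do not share a single dimension (kg·m·s⁻³·K⁻¹ vs kg·s⁻³·K⁻¹).

No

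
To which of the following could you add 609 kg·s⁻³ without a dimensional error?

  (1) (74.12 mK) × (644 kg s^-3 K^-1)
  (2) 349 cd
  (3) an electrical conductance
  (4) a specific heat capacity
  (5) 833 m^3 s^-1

Reference: kg·s⁻³.
Each option:
  (1) [K] · [kg·s⁻³·K⁻¹] = kg·s⁻³  ← same
  (2) cd
  (3) [electrical conductance] = kg⁻¹·m⁻²·s³·A²
  (4) [specific heat capacity] = m²·s⁻²·K⁻¹
  (5) m³·s⁻¹
Only (1) matches kg·s⁻³.

(1)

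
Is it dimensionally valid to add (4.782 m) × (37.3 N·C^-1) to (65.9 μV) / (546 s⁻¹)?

No

In SI base units:
  (4.782 m) × (37.3 N·C^-1):  [m] · [kg·m·s⁻³·A⁻¹] = kg·m²·s⁻³·A⁻¹
  (65.9 μV) / (546 s⁻¹):  [kg·m²·s⁻³·A⁻¹] / [s⁻¹] = kg·m²·s⁻²·A⁻¹
kg·m²·s⁻³·A⁻¹ ≠ kg·m²·s⁻²·A⁻¹, so they cannot be added.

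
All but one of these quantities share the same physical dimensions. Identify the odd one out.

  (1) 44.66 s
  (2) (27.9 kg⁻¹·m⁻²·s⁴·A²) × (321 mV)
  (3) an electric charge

(1)

Expand each in SI base units:
  (1) s
  (2) [kg⁻¹·m⁻²·s⁴·A²] · [kg·m²·s⁻³·A⁻¹] = s·A
  (3) [electric charge] = s·A
All reduce to s·A except (1), which is s.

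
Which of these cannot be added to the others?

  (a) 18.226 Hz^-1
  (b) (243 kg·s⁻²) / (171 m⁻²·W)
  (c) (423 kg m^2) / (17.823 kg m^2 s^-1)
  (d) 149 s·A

Expand each in SI base units:
  (a) Hz⁻¹ = (s⁻¹)⁻¹ = s
  (b) [kg·s⁻²] / [kg·s⁻³] = s
  (c) [kg·m²] / [kg·m²·s⁻¹] = s
  (d) A·s = s·A
All reduce to s except (d), which is s·A.

(d)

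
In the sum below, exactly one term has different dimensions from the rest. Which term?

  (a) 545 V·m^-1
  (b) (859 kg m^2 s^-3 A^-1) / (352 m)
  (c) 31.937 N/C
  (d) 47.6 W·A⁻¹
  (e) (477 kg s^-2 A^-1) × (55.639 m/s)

Dimensions:
  (a) V·m⁻¹ = J·C⁻¹·m⁻¹ = kg·m·s⁻³·A⁻¹
  (b) [kg·m²·s⁻³·A⁻¹] / [m] = kg·m·s⁻³·A⁻¹
  (c) N·C⁻¹ = kg·m·s⁻²·(s·A)⁻¹ = kg·m·s⁻³·A⁻¹
  (d) W·A⁻¹ = J·s⁻¹·A⁻¹ = kg·m²·s⁻³·A⁻¹
  (e) [kg·s⁻²·A⁻¹] · [m·s⁻¹] = kg·m·s⁻³·A⁻¹
All reduce to kg·m·s⁻³·A⁻¹ except (d), which is kg·m²·s⁻³·A⁻¹.

(d)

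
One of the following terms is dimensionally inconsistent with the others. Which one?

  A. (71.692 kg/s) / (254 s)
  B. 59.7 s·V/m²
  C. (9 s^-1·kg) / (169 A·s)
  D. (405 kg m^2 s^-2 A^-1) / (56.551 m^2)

In SI base units:
  A. [kg·s⁻¹] / [s] = kg·s⁻²
  B. V·s·m⁻² = J·C⁻¹·s·m⁻² = kg·s⁻²·A⁻¹
  C. [kg·s⁻¹] / [s·A] = kg·s⁻²·A⁻¹
  D. [kg·m²·s⁻²·A⁻¹] / [m²] = kg·s⁻²·A⁻¹
All reduce to kg·s⁻²·A⁻¹ except A., which is kg·s⁻².

A.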